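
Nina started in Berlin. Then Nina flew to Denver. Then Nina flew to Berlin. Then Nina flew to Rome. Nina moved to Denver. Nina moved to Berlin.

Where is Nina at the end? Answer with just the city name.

Tracking Nina's location:
Start: Nina is in Berlin.
After move 1: Berlin -> Denver. Nina is in Denver.
After move 2: Denver -> Berlin. Nina is in Berlin.
After move 3: Berlin -> Rome. Nina is in Rome.
After move 4: Rome -> Denver. Nina is in Denver.
After move 5: Denver -> Berlin. Nina is in Berlin.

Answer: Berlin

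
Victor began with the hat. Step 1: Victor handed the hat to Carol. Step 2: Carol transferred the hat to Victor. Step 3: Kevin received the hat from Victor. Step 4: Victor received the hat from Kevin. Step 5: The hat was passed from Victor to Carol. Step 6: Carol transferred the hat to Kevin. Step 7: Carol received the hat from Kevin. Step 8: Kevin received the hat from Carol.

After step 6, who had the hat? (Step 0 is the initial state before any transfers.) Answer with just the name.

Answer: Kevin

Derivation:
Tracking the hat holder through step 6:
After step 0 (start): Victor
After step 1: Carol
After step 2: Victor
After step 3: Kevin
After step 4: Victor
After step 5: Carol
After step 6: Kevin

At step 6, the holder is Kevin.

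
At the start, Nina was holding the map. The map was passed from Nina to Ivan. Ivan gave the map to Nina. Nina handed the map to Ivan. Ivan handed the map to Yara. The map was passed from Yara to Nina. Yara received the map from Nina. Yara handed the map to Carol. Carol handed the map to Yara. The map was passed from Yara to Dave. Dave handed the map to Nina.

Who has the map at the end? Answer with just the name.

Tracking the map through each event:
Start: Nina has the map.
After event 1: Ivan has the map.
After event 2: Nina has the map.
After event 3: Ivan has the map.
After event 4: Yara has the map.
After event 5: Nina has the map.
After event 6: Yara has the map.
After event 7: Carol has the map.
After event 8: Yara has the map.
After event 9: Dave has the map.
After event 10: Nina has the map.

Answer: Nina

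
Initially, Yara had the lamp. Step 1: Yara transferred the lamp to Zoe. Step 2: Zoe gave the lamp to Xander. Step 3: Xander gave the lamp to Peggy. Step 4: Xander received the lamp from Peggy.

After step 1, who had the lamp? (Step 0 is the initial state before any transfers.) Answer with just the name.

Tracking the lamp holder through step 1:
After step 0 (start): Yara
After step 1: Zoe

At step 1, the holder is Zoe.

Answer: Zoe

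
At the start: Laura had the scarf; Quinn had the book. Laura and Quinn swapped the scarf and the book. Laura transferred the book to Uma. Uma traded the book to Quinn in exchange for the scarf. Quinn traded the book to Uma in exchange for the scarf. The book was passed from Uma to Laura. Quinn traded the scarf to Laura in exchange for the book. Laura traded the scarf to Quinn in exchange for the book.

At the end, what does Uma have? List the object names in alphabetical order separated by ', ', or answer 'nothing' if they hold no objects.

Tracking all object holders:
Start: scarf:Laura, book:Quinn
Event 1 (swap scarf<->book: now scarf:Quinn, book:Laura). State: scarf:Quinn, book:Laura
Event 2 (give book: Laura -> Uma). State: scarf:Quinn, book:Uma
Event 3 (swap book<->scarf: now book:Quinn, scarf:Uma). State: scarf:Uma, book:Quinn
Event 4 (swap book<->scarf: now book:Uma, scarf:Quinn). State: scarf:Quinn, book:Uma
Event 5 (give book: Uma -> Laura). State: scarf:Quinn, book:Laura
Event 6 (swap scarf<->book: now scarf:Laura, book:Quinn). State: scarf:Laura, book:Quinn
Event 7 (swap scarf<->book: now scarf:Quinn, book:Laura). State: scarf:Quinn, book:Laura

Final state: scarf:Quinn, book:Laura
Uma holds: (nothing).

Answer: nothing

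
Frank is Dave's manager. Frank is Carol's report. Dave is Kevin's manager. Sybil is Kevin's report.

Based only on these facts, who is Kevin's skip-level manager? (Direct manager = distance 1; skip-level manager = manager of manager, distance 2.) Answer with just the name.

Answer: Frank

Derivation:
Reconstructing the manager chain from the given facts:
  Carol -> Frank -> Dave -> Kevin -> Sybil
(each arrow means 'manager of the next')
Positions in the chain (0 = top):
  position of Carol: 0
  position of Frank: 1
  position of Dave: 2
  position of Kevin: 3
  position of Sybil: 4

Kevin is at position 3; the skip-level manager is 2 steps up the chain, i.e. position 1: Frank.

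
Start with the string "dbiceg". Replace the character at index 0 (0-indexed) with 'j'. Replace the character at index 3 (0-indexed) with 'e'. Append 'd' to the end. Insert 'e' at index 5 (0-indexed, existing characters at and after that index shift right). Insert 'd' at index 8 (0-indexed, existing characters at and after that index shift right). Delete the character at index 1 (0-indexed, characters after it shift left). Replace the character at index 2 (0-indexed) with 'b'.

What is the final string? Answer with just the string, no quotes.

Applying each edit step by step:
Start: "dbiceg"
Op 1 (replace idx 0: 'd' -> 'j'): "dbiceg" -> "jbiceg"
Op 2 (replace idx 3: 'c' -> 'e'): "jbiceg" -> "jbieeg"
Op 3 (append 'd'): "jbieeg" -> "jbieegd"
Op 4 (insert 'e' at idx 5): "jbieegd" -> "jbieeegd"
Op 5 (insert 'd' at idx 8): "jbieeegd" -> "jbieeegdd"
Op 6 (delete idx 1 = 'b'): "jbieeegdd" -> "jieeegdd"
Op 7 (replace idx 2: 'e' -> 'b'): "jieeegdd" -> "jibeegdd"

Answer: jibeegdd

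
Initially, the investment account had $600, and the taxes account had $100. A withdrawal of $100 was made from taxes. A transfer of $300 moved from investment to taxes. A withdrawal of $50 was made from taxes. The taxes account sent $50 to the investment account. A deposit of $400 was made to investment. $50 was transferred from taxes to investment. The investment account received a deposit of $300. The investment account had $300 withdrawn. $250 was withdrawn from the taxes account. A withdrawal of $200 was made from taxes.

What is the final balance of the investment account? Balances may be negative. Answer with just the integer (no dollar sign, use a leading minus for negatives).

Answer: 800

Derivation:
Tracking account balances step by step:
Start: investment=600, taxes=100
Event 1 (withdraw 100 from taxes): taxes: 100 - 100 = 0. Balances: investment=600, taxes=0
Event 2 (transfer 300 investment -> taxes): investment: 600 - 300 = 300, taxes: 0 + 300 = 300. Balances: investment=300, taxes=300
Event 3 (withdraw 50 from taxes): taxes: 300 - 50 = 250. Balances: investment=300, taxes=250
Event 4 (transfer 50 taxes -> investment): taxes: 250 - 50 = 200, investment: 300 + 50 = 350. Balances: investment=350, taxes=200
Event 5 (deposit 400 to investment): investment: 350 + 400 = 750. Balances: investment=750, taxes=200
Event 6 (transfer 50 taxes -> investment): taxes: 200 - 50 = 150, investment: 750 + 50 = 800. Balances: investment=800, taxes=150
Event 7 (deposit 300 to investment): investment: 800 + 300 = 1100. Balances: investment=1100, taxes=150
Event 8 (withdraw 300 from investment): investment: 1100 - 300 = 800. Balances: investment=800, taxes=150
Event 9 (withdraw 250 from taxes): taxes: 150 - 250 = -100. Balances: investment=800, taxes=-100
Event 10 (withdraw 200 from taxes): taxes: -100 - 200 = -300. Balances: investment=800, taxes=-300

Final balance of investment: 800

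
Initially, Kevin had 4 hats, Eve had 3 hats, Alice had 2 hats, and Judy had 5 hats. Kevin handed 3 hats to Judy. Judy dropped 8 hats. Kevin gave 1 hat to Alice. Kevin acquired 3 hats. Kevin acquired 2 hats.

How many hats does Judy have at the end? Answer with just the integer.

Answer: 0

Derivation:
Tracking counts step by step:
Start: Kevin=4, Eve=3, Alice=2, Judy=5
Event 1 (Kevin -> Judy, 3): Kevin: 4 -> 1, Judy: 5 -> 8. State: Kevin=1, Eve=3, Alice=2, Judy=8
Event 2 (Judy -8): Judy: 8 -> 0. State: Kevin=1, Eve=3, Alice=2, Judy=0
Event 3 (Kevin -> Alice, 1): Kevin: 1 -> 0, Alice: 2 -> 3. State: Kevin=0, Eve=3, Alice=3, Judy=0
Event 4 (Kevin +3): Kevin: 0 -> 3. State: Kevin=3, Eve=3, Alice=3, Judy=0
Event 5 (Kevin +2): Kevin: 3 -> 5. State: Kevin=5, Eve=3, Alice=3, Judy=0

Judy's final count: 0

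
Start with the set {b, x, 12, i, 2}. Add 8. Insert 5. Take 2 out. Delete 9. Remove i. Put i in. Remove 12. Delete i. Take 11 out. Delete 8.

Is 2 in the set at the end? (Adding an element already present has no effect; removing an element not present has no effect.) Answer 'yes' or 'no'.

Answer: no

Derivation:
Tracking the set through each operation:
Start: {12, 2, b, i, x}
Event 1 (add 8): added. Set: {12, 2, 8, b, i, x}
Event 2 (add 5): added. Set: {12, 2, 5, 8, b, i, x}
Event 3 (remove 2): removed. Set: {12, 5, 8, b, i, x}
Event 4 (remove 9): not present, no change. Set: {12, 5, 8, b, i, x}
Event 5 (remove i): removed. Set: {12, 5, 8, b, x}
Event 6 (add i): added. Set: {12, 5, 8, b, i, x}
Event 7 (remove 12): removed. Set: {5, 8, b, i, x}
Event 8 (remove i): removed. Set: {5, 8, b, x}
Event 9 (remove 11): not present, no change. Set: {5, 8, b, x}
Event 10 (remove 8): removed. Set: {5, b, x}

Final set: {5, b, x} (size 3)
2 is NOT in the final set.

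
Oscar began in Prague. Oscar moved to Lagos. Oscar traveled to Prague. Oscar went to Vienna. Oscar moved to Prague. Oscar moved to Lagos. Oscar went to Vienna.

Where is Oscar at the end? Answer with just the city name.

Answer: Vienna

Derivation:
Tracking Oscar's location:
Start: Oscar is in Prague.
After move 1: Prague -> Lagos. Oscar is in Lagos.
After move 2: Lagos -> Prague. Oscar is in Prague.
After move 3: Prague -> Vienna. Oscar is in Vienna.
After move 4: Vienna -> Prague. Oscar is in Prague.
After move 5: Prague -> Lagos. Oscar is in Lagos.
After move 6: Lagos -> Vienna. Oscar is in Vienna.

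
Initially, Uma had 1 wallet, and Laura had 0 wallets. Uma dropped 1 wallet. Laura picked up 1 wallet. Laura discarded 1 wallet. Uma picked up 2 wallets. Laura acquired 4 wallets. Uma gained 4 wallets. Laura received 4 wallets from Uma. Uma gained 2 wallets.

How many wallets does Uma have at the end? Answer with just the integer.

Answer: 4

Derivation:
Tracking counts step by step:
Start: Uma=1, Laura=0
Event 1 (Uma -1): Uma: 1 -> 0. State: Uma=0, Laura=0
Event 2 (Laura +1): Laura: 0 -> 1. State: Uma=0, Laura=1
Event 3 (Laura -1): Laura: 1 -> 0. State: Uma=0, Laura=0
Event 4 (Uma +2): Uma: 0 -> 2. State: Uma=2, Laura=0
Event 5 (Laura +4): Laura: 0 -> 4. State: Uma=2, Laura=4
Event 6 (Uma +4): Uma: 2 -> 6. State: Uma=6, Laura=4
Event 7 (Uma -> Laura, 4): Uma: 6 -> 2, Laura: 4 -> 8. State: Uma=2, Laura=8
Event 8 (Uma +2): Uma: 2 -> 4. State: Uma=4, Laura=8

Uma's final count: 4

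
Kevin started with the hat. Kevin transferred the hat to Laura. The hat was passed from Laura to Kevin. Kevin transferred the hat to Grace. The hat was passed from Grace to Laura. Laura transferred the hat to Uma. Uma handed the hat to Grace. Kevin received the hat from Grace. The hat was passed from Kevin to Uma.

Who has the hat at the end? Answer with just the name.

Tracking the hat through each event:
Start: Kevin has the hat.
After event 1: Laura has the hat.
After event 2: Kevin has the hat.
After event 3: Grace has the hat.
After event 4: Laura has the hat.
After event 5: Uma has the hat.
After event 6: Grace has the hat.
After event 7: Kevin has the hat.
After event 8: Uma has the hat.

Answer: Uma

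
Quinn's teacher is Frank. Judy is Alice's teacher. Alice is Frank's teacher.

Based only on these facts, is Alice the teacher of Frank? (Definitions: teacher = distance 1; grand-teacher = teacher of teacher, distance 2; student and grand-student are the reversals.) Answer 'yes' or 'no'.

Answer: yes

Derivation:
Reconstructing the teacher chain from the given facts:
  Judy -> Alice -> Frank -> Quinn
(each arrow means 'teacher of the next')
Positions in the chain (0 = top):
  position of Judy: 0
  position of Alice: 1
  position of Frank: 2
  position of Quinn: 3

Alice is at position 1, Frank is at position 2; signed distance (j - i) = 1.
'teacher' requires j - i = 1. Actual distance is 1, so the relation HOLDS.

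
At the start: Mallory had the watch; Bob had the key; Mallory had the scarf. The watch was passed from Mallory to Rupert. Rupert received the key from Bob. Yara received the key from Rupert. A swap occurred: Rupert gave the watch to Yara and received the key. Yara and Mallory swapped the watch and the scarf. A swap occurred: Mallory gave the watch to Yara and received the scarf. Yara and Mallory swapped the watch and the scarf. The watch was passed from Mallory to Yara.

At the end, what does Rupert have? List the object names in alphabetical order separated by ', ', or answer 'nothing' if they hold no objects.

Tracking all object holders:
Start: watch:Mallory, key:Bob, scarf:Mallory
Event 1 (give watch: Mallory -> Rupert). State: watch:Rupert, key:Bob, scarf:Mallory
Event 2 (give key: Bob -> Rupert). State: watch:Rupert, key:Rupert, scarf:Mallory
Event 3 (give key: Rupert -> Yara). State: watch:Rupert, key:Yara, scarf:Mallory
Event 4 (swap watch<->key: now watch:Yara, key:Rupert). State: watch:Yara, key:Rupert, scarf:Mallory
Event 5 (swap watch<->scarf: now watch:Mallory, scarf:Yara). State: watch:Mallory, key:Rupert, scarf:Yara
Event 6 (swap watch<->scarf: now watch:Yara, scarf:Mallory). State: watch:Yara, key:Rupert, scarf:Mallory
Event 7 (swap watch<->scarf: now watch:Mallory, scarf:Yara). State: watch:Mallory, key:Rupert, scarf:Yara
Event 8 (give watch: Mallory -> Yara). State: watch:Yara, key:Rupert, scarf:Yara

Final state: watch:Yara, key:Rupert, scarf:Yara
Rupert holds: key.

Answer: key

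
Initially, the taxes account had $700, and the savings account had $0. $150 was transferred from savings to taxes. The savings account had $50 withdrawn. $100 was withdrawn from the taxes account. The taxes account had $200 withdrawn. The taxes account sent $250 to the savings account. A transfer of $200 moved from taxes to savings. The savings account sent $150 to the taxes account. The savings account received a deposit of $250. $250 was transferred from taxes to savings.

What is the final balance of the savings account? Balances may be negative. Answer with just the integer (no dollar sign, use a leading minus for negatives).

Tracking account balances step by step:
Start: taxes=700, savings=0
Event 1 (transfer 150 savings -> taxes): savings: 0 - 150 = -150, taxes: 700 + 150 = 850. Balances: taxes=850, savings=-150
Event 2 (withdraw 50 from savings): savings: -150 - 50 = -200. Balances: taxes=850, savings=-200
Event 3 (withdraw 100 from taxes): taxes: 850 - 100 = 750. Balances: taxes=750, savings=-200
Event 4 (withdraw 200 from taxes): taxes: 750 - 200 = 550. Balances: taxes=550, savings=-200
Event 5 (transfer 250 taxes -> savings): taxes: 550 - 250 = 300, savings: -200 + 250 = 50. Balances: taxes=300, savings=50
Event 6 (transfer 200 taxes -> savings): taxes: 300 - 200 = 100, savings: 50 + 200 = 250. Balances: taxes=100, savings=250
Event 7 (transfer 150 savings -> taxes): savings: 250 - 150 = 100, taxes: 100 + 150 = 250. Balances: taxes=250, savings=100
Event 8 (deposit 250 to savings): savings: 100 + 250 = 350. Balances: taxes=250, savings=350
Event 9 (transfer 250 taxes -> savings): taxes: 250 - 250 = 0, savings: 350 + 250 = 600. Balances: taxes=0, savings=600

Final balance of savings: 600

Answer: 600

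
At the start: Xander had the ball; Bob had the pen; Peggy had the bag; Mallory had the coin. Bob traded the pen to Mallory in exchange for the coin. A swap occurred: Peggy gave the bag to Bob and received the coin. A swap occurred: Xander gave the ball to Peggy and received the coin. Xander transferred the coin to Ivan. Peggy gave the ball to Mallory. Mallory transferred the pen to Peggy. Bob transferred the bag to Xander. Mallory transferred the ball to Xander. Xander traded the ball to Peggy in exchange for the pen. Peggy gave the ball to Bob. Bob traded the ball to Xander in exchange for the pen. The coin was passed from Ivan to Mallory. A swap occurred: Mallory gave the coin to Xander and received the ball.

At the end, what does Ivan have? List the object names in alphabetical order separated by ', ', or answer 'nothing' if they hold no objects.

Answer: nothing

Derivation:
Tracking all object holders:
Start: ball:Xander, pen:Bob, bag:Peggy, coin:Mallory
Event 1 (swap pen<->coin: now pen:Mallory, coin:Bob). State: ball:Xander, pen:Mallory, bag:Peggy, coin:Bob
Event 2 (swap bag<->coin: now bag:Bob, coin:Peggy). State: ball:Xander, pen:Mallory, bag:Bob, coin:Peggy
Event 3 (swap ball<->coin: now ball:Peggy, coin:Xander). State: ball:Peggy, pen:Mallory, bag:Bob, coin:Xander
Event 4 (give coin: Xander -> Ivan). State: ball:Peggy, pen:Mallory, bag:Bob, coin:Ivan
Event 5 (give ball: Peggy -> Mallory). State: ball:Mallory, pen:Mallory, bag:Bob, coin:Ivan
Event 6 (give pen: Mallory -> Peggy). State: ball:Mallory, pen:Peggy, bag:Bob, coin:Ivan
Event 7 (give bag: Bob -> Xander). State: ball:Mallory, pen:Peggy, bag:Xander, coin:Ivan
Event 8 (give ball: Mallory -> Xander). State: ball:Xander, pen:Peggy, bag:Xander, coin:Ivan
Event 9 (swap ball<->pen: now ball:Peggy, pen:Xander). State: ball:Peggy, pen:Xander, bag:Xander, coin:Ivan
Event 10 (give ball: Peggy -> Bob). State: ball:Bob, pen:Xander, bag:Xander, coin:Ivan
Event 11 (swap ball<->pen: now ball:Xander, pen:Bob). State: ball:Xander, pen:Bob, bag:Xander, coin:Ivan
Event 12 (give coin: Ivan -> Mallory). State: ball:Xander, pen:Bob, bag:Xander, coin:Mallory
Event 13 (swap coin<->ball: now coin:Xander, ball:Mallory). State: ball:Mallory, pen:Bob, bag:Xander, coin:Xander

Final state: ball:Mallory, pen:Bob, bag:Xander, coin:Xander
Ivan holds: (nothing).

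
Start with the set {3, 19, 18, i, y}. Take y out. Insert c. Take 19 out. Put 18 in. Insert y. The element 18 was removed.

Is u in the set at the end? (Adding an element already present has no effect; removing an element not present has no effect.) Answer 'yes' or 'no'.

Answer: no

Derivation:
Tracking the set through each operation:
Start: {18, 19, 3, i, y}
Event 1 (remove y): removed. Set: {18, 19, 3, i}
Event 2 (add c): added. Set: {18, 19, 3, c, i}
Event 3 (remove 19): removed. Set: {18, 3, c, i}
Event 4 (add 18): already present, no change. Set: {18, 3, c, i}
Event 5 (add y): added. Set: {18, 3, c, i, y}
Event 6 (remove 18): removed. Set: {3, c, i, y}

Final set: {3, c, i, y} (size 4)
u is NOT in the final set.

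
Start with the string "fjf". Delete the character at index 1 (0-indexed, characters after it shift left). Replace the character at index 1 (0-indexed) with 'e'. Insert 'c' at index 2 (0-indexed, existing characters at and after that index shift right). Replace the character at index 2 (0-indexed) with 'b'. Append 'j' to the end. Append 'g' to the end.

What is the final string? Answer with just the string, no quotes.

Applying each edit step by step:
Start: "fjf"
Op 1 (delete idx 1 = 'j'): "fjf" -> "ff"
Op 2 (replace idx 1: 'f' -> 'e'): "ff" -> "fe"
Op 3 (insert 'c' at idx 2): "fe" -> "fec"
Op 4 (replace idx 2: 'c' -> 'b'): "fec" -> "feb"
Op 5 (append 'j'): "feb" -> "febj"
Op 6 (append 'g'): "febj" -> "febjg"

Answer: febjg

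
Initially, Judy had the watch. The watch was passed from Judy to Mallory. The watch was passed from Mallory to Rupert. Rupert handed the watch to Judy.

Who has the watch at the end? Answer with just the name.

Tracking the watch through each event:
Start: Judy has the watch.
After event 1: Mallory has the watch.
After event 2: Rupert has the watch.
After event 3: Judy has the watch.

Answer: Judy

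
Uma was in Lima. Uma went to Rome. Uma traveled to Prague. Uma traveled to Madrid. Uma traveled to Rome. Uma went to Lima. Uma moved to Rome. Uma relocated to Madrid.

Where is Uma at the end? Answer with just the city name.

Tracking Uma's location:
Start: Uma is in Lima.
After move 1: Lima -> Rome. Uma is in Rome.
After move 2: Rome -> Prague. Uma is in Prague.
After move 3: Prague -> Madrid. Uma is in Madrid.
After move 4: Madrid -> Rome. Uma is in Rome.
After move 5: Rome -> Lima. Uma is in Lima.
After move 6: Lima -> Rome. Uma is in Rome.
After move 7: Rome -> Madrid. Uma is in Madrid.

Answer: Madrid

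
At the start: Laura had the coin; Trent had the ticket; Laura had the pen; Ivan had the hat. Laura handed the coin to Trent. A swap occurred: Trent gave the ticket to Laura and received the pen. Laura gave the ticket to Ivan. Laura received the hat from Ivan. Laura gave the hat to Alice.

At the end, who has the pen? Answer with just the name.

Tracking all object holders:
Start: coin:Laura, ticket:Trent, pen:Laura, hat:Ivan
Event 1 (give coin: Laura -> Trent). State: coin:Trent, ticket:Trent, pen:Laura, hat:Ivan
Event 2 (swap ticket<->pen: now ticket:Laura, pen:Trent). State: coin:Trent, ticket:Laura, pen:Trent, hat:Ivan
Event 3 (give ticket: Laura -> Ivan). State: coin:Trent, ticket:Ivan, pen:Trent, hat:Ivan
Event 4 (give hat: Ivan -> Laura). State: coin:Trent, ticket:Ivan, pen:Trent, hat:Laura
Event 5 (give hat: Laura -> Alice). State: coin:Trent, ticket:Ivan, pen:Trent, hat:Alice

Final state: coin:Trent, ticket:Ivan, pen:Trent, hat:Alice
The pen is held by Trent.

Answer: Trent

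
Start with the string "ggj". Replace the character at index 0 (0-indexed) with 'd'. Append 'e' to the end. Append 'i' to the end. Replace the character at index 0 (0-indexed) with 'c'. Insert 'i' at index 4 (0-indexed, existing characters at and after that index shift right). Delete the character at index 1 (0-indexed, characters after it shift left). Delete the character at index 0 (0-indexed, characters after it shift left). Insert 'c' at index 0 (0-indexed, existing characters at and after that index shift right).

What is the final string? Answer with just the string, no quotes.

Applying each edit step by step:
Start: "ggj"
Op 1 (replace idx 0: 'g' -> 'd'): "ggj" -> "dgj"
Op 2 (append 'e'): "dgj" -> "dgje"
Op 3 (append 'i'): "dgje" -> "dgjei"
Op 4 (replace idx 0: 'd' -> 'c'): "dgjei" -> "cgjei"
Op 5 (insert 'i' at idx 4): "cgjei" -> "cgjeii"
Op 6 (delete idx 1 = 'g'): "cgjeii" -> "cjeii"
Op 7 (delete idx 0 = 'c'): "cjeii" -> "jeii"
Op 8 (insert 'c' at idx 0): "jeii" -> "cjeii"

Answer: cjeii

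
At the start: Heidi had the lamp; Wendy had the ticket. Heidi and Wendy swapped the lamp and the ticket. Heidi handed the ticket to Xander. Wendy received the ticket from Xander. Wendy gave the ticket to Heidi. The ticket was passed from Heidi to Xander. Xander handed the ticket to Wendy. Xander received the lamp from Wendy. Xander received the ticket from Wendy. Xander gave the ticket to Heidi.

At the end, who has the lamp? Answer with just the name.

Tracking all object holders:
Start: lamp:Heidi, ticket:Wendy
Event 1 (swap lamp<->ticket: now lamp:Wendy, ticket:Heidi). State: lamp:Wendy, ticket:Heidi
Event 2 (give ticket: Heidi -> Xander). State: lamp:Wendy, ticket:Xander
Event 3 (give ticket: Xander -> Wendy). State: lamp:Wendy, ticket:Wendy
Event 4 (give ticket: Wendy -> Heidi). State: lamp:Wendy, ticket:Heidi
Event 5 (give ticket: Heidi -> Xander). State: lamp:Wendy, ticket:Xander
Event 6 (give ticket: Xander -> Wendy). State: lamp:Wendy, ticket:Wendy
Event 7 (give lamp: Wendy -> Xander). State: lamp:Xander, ticket:Wendy
Event 8 (give ticket: Wendy -> Xander). State: lamp:Xander, ticket:Xander
Event 9 (give ticket: Xander -> Heidi). State: lamp:Xander, ticket:Heidi

Final state: lamp:Xander, ticket:Heidi
The lamp is held by Xander.

Answer: Xander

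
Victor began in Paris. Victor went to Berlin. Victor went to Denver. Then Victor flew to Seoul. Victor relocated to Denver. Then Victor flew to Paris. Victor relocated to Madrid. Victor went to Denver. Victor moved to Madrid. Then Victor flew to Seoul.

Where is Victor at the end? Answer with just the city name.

Answer: Seoul

Derivation:
Tracking Victor's location:
Start: Victor is in Paris.
After move 1: Paris -> Berlin. Victor is in Berlin.
After move 2: Berlin -> Denver. Victor is in Denver.
After move 3: Denver -> Seoul. Victor is in Seoul.
After move 4: Seoul -> Denver. Victor is in Denver.
After move 5: Denver -> Paris. Victor is in Paris.
After move 6: Paris -> Madrid. Victor is in Madrid.
After move 7: Madrid -> Denver. Victor is in Denver.
After move 8: Denver -> Madrid. Victor is in Madrid.
After move 9: Madrid -> Seoul. Victor is in Seoul.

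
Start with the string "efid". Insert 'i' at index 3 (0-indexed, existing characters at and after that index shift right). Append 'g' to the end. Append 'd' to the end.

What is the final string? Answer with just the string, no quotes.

Answer: efiidgd

Derivation:
Applying each edit step by step:
Start: "efid"
Op 1 (insert 'i' at idx 3): "efid" -> "efiid"
Op 2 (append 'g'): "efiid" -> "efiidg"
Op 3 (append 'd'): "efiidg" -> "efiidgd"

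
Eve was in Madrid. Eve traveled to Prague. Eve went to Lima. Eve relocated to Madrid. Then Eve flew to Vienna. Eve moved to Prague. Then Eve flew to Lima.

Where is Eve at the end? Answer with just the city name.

Answer: Lima

Derivation:
Tracking Eve's location:
Start: Eve is in Madrid.
After move 1: Madrid -> Prague. Eve is in Prague.
After move 2: Prague -> Lima. Eve is in Lima.
After move 3: Lima -> Madrid. Eve is in Madrid.
After move 4: Madrid -> Vienna. Eve is in Vienna.
After move 5: Vienna -> Prague. Eve is in Prague.
After move 6: Prague -> Lima. Eve is in Lima.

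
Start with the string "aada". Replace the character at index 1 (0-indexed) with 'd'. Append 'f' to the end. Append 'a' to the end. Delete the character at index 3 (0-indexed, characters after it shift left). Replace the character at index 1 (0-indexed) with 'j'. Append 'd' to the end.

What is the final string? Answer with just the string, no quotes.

Answer: ajdfad

Derivation:
Applying each edit step by step:
Start: "aada"
Op 1 (replace idx 1: 'a' -> 'd'): "aada" -> "adda"
Op 2 (append 'f'): "adda" -> "addaf"
Op 3 (append 'a'): "addaf" -> "addafa"
Op 4 (delete idx 3 = 'a'): "addafa" -> "addfa"
Op 5 (replace idx 1: 'd' -> 'j'): "addfa" -> "ajdfa"
Op 6 (append 'd'): "ajdfa" -> "ajdfad"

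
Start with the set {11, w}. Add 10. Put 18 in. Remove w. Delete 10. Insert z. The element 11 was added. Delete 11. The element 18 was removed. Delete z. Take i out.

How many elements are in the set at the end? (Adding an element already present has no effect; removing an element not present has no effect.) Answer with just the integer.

Answer: 0

Derivation:
Tracking the set through each operation:
Start: {11, w}
Event 1 (add 10): added. Set: {10, 11, w}
Event 2 (add 18): added. Set: {10, 11, 18, w}
Event 3 (remove w): removed. Set: {10, 11, 18}
Event 4 (remove 10): removed. Set: {11, 18}
Event 5 (add z): added. Set: {11, 18, z}
Event 6 (add 11): already present, no change. Set: {11, 18, z}
Event 7 (remove 11): removed. Set: {18, z}
Event 8 (remove 18): removed. Set: {z}
Event 9 (remove z): removed. Set: {}
Event 10 (remove i): not present, no change. Set: {}

Final set: {} (size 0)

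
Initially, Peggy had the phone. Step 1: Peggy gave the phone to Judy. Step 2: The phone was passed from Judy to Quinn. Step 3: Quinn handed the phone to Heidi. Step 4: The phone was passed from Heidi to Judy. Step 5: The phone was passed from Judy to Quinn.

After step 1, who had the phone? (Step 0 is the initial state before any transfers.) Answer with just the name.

Tracking the phone holder through step 1:
After step 0 (start): Peggy
After step 1: Judy

At step 1, the holder is Judy.

Answer: Judy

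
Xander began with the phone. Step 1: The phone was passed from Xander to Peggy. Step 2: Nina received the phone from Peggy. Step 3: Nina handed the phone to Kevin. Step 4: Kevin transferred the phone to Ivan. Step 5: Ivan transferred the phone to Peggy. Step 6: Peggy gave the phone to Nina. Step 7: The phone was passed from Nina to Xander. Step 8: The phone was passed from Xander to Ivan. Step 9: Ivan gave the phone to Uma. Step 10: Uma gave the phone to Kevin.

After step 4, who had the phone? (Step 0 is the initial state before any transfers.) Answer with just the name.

Answer: Ivan

Derivation:
Tracking the phone holder through step 4:
After step 0 (start): Xander
After step 1: Peggy
After step 2: Nina
After step 3: Kevin
After step 4: Ivan

At step 4, the holder is Ivan.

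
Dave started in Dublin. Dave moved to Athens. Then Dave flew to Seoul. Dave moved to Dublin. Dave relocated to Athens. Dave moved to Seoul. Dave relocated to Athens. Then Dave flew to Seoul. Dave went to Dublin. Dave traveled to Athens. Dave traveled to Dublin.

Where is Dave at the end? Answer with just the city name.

Answer: Dublin

Derivation:
Tracking Dave's location:
Start: Dave is in Dublin.
After move 1: Dublin -> Athens. Dave is in Athens.
After move 2: Athens -> Seoul. Dave is in Seoul.
After move 3: Seoul -> Dublin. Dave is in Dublin.
After move 4: Dublin -> Athens. Dave is in Athens.
After move 5: Athens -> Seoul. Dave is in Seoul.
After move 6: Seoul -> Athens. Dave is in Athens.
After move 7: Athens -> Seoul. Dave is in Seoul.
After move 8: Seoul -> Dublin. Dave is in Dublin.
After move 9: Dublin -> Athens. Dave is in Athens.
After move 10: Athens -> Dublin. Dave is in Dublin.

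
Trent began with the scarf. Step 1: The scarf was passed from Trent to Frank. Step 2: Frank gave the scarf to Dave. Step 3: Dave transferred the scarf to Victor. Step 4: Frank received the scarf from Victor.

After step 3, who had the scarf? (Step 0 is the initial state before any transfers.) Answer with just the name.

Tracking the scarf holder through step 3:
After step 0 (start): Trent
After step 1: Frank
After step 2: Dave
After step 3: Victor

At step 3, the holder is Victor.

Answer: Victor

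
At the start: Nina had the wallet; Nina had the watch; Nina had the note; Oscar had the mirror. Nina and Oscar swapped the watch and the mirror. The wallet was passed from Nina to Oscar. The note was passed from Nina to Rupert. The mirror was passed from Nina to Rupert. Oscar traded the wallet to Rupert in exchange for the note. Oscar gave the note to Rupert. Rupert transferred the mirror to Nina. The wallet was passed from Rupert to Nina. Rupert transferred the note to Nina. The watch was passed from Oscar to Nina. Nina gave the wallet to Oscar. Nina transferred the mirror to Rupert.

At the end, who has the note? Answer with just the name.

Tracking all object holders:
Start: wallet:Nina, watch:Nina, note:Nina, mirror:Oscar
Event 1 (swap watch<->mirror: now watch:Oscar, mirror:Nina). State: wallet:Nina, watch:Oscar, note:Nina, mirror:Nina
Event 2 (give wallet: Nina -> Oscar). State: wallet:Oscar, watch:Oscar, note:Nina, mirror:Nina
Event 3 (give note: Nina -> Rupert). State: wallet:Oscar, watch:Oscar, note:Rupert, mirror:Nina
Event 4 (give mirror: Nina -> Rupert). State: wallet:Oscar, watch:Oscar, note:Rupert, mirror:Rupert
Event 5 (swap wallet<->note: now wallet:Rupert, note:Oscar). State: wallet:Rupert, watch:Oscar, note:Oscar, mirror:Rupert
Event 6 (give note: Oscar -> Rupert). State: wallet:Rupert, watch:Oscar, note:Rupert, mirror:Rupert
Event 7 (give mirror: Rupert -> Nina). State: wallet:Rupert, watch:Oscar, note:Rupert, mirror:Nina
Event 8 (give wallet: Rupert -> Nina). State: wallet:Nina, watch:Oscar, note:Rupert, mirror:Nina
Event 9 (give note: Rupert -> Nina). State: wallet:Nina, watch:Oscar, note:Nina, mirror:Nina
Event 10 (give watch: Oscar -> Nina). State: wallet:Nina, watch:Nina, note:Nina, mirror:Nina
Event 11 (give wallet: Nina -> Oscar). State: wallet:Oscar, watch:Nina, note:Nina, mirror:Nina
Event 12 (give mirror: Nina -> Rupert). State: wallet:Oscar, watch:Nina, note:Nina, mirror:Rupert

Final state: wallet:Oscar, watch:Nina, note:Nina, mirror:Rupert
The note is held by Nina.

Answer: Nina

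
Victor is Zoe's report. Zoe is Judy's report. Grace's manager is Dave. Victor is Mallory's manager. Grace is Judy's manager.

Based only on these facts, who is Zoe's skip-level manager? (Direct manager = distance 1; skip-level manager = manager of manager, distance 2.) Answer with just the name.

Answer: Grace

Derivation:
Reconstructing the manager chain from the given facts:
  Dave -> Grace -> Judy -> Zoe -> Victor -> Mallory
(each arrow means 'manager of the next')
Positions in the chain (0 = top):
  position of Dave: 0
  position of Grace: 1
  position of Judy: 2
  position of Zoe: 3
  position of Victor: 4
  position of Mallory: 5

Zoe is at position 3; the skip-level manager is 2 steps up the chain, i.e. position 1: Grace.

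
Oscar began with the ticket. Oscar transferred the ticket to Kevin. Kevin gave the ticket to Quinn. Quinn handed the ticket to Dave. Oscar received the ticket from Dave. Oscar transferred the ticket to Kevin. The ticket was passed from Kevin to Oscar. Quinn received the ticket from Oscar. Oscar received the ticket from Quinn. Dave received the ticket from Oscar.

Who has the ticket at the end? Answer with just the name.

Answer: Dave

Derivation:
Tracking the ticket through each event:
Start: Oscar has the ticket.
After event 1: Kevin has the ticket.
After event 2: Quinn has the ticket.
After event 3: Dave has the ticket.
After event 4: Oscar has the ticket.
After event 5: Kevin has the ticket.
After event 6: Oscar has the ticket.
After event 7: Quinn has the ticket.
After event 8: Oscar has the ticket.
After event 9: Dave has the ticket.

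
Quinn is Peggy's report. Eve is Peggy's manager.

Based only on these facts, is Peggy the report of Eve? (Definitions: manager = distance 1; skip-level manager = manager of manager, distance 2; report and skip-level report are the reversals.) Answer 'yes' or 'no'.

Answer: yes

Derivation:
Reconstructing the manager chain from the given facts:
  Eve -> Peggy -> Quinn
(each arrow means 'manager of the next')
Positions in the chain (0 = top):
  position of Eve: 0
  position of Peggy: 1
  position of Quinn: 2

Peggy is at position 1, Eve is at position 0; signed distance (j - i) = -1.
'report' requires j - i = -1. Actual distance is -1, so the relation HOLDS.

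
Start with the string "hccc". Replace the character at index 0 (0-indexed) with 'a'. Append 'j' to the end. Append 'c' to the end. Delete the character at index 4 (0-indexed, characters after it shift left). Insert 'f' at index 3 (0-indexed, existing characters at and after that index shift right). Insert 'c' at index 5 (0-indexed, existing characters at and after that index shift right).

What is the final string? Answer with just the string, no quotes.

Answer: accfccc

Derivation:
Applying each edit step by step:
Start: "hccc"
Op 1 (replace idx 0: 'h' -> 'a'): "hccc" -> "accc"
Op 2 (append 'j'): "accc" -> "acccj"
Op 3 (append 'c'): "acccj" -> "acccjc"
Op 4 (delete idx 4 = 'j'): "acccjc" -> "acccc"
Op 5 (insert 'f' at idx 3): "acccc" -> "accfcc"
Op 6 (insert 'c' at idx 5): "accfcc" -> "accfccc"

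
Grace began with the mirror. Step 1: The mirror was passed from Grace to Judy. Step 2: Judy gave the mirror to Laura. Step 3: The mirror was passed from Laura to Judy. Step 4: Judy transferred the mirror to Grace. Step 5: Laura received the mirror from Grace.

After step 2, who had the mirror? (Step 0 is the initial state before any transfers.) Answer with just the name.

Tracking the mirror holder through step 2:
After step 0 (start): Grace
After step 1: Judy
After step 2: Laura

At step 2, the holder is Laura.

Answer: Laura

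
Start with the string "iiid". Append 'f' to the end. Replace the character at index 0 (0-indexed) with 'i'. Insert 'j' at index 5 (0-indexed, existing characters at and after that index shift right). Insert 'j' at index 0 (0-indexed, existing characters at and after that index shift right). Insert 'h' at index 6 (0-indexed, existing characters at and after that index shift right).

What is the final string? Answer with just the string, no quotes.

Answer: jiiidfhj

Derivation:
Applying each edit step by step:
Start: "iiid"
Op 1 (append 'f'): "iiid" -> "iiidf"
Op 2 (replace idx 0: 'i' -> 'i'): "iiidf" -> "iiidf"
Op 3 (insert 'j' at idx 5): "iiidf" -> "iiidfj"
Op 4 (insert 'j' at idx 0): "iiidfj" -> "jiiidfj"
Op 5 (insert 'h' at idx 6): "jiiidfj" -> "jiiidfhj"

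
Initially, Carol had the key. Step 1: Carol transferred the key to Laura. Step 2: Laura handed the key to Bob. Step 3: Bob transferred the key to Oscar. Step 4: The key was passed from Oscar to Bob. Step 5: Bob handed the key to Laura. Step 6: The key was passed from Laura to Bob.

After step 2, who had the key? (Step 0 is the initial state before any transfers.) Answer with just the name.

Answer: Bob

Derivation:
Tracking the key holder through step 2:
After step 0 (start): Carol
After step 1: Laura
After step 2: Bob

At step 2, the holder is Bob.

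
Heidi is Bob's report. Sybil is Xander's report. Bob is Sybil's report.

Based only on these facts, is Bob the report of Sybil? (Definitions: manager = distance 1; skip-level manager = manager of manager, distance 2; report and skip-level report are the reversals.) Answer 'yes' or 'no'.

Reconstructing the manager chain from the given facts:
  Xander -> Sybil -> Bob -> Heidi
(each arrow means 'manager of the next')
Positions in the chain (0 = top):
  position of Xander: 0
  position of Sybil: 1
  position of Bob: 2
  position of Heidi: 3

Bob is at position 2, Sybil is at position 1; signed distance (j - i) = -1.
'report' requires j - i = -1. Actual distance is -1, so the relation HOLDS.

Answer: yes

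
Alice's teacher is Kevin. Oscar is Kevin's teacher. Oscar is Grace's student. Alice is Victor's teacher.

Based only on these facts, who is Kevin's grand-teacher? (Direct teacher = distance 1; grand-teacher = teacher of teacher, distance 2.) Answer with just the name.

Answer: Grace

Derivation:
Reconstructing the teacher chain from the given facts:
  Grace -> Oscar -> Kevin -> Alice -> Victor
(each arrow means 'teacher of the next')
Positions in the chain (0 = top):
  position of Grace: 0
  position of Oscar: 1
  position of Kevin: 2
  position of Alice: 3
  position of Victor: 4

Kevin is at position 2; the grand-teacher is 2 steps up the chain, i.e. position 0: Grace.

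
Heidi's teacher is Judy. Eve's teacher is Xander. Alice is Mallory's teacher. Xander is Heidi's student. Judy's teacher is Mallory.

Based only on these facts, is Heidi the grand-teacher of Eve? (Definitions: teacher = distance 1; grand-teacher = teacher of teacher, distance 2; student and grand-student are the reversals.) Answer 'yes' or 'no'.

Reconstructing the teacher chain from the given facts:
  Alice -> Mallory -> Judy -> Heidi -> Xander -> Eve
(each arrow means 'teacher of the next')
Positions in the chain (0 = top):
  position of Alice: 0
  position of Mallory: 1
  position of Judy: 2
  position of Heidi: 3
  position of Xander: 4
  position of Eve: 5

Heidi is at position 3, Eve is at position 5; signed distance (j - i) = 2.
'grand-teacher' requires j - i = 2. Actual distance is 2, so the relation HOLDS.

Answer: yes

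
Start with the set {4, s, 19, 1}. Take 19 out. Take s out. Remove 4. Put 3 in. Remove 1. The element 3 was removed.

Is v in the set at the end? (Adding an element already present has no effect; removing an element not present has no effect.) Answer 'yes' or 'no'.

Tracking the set through each operation:
Start: {1, 19, 4, s}
Event 1 (remove 19): removed. Set: {1, 4, s}
Event 2 (remove s): removed. Set: {1, 4}
Event 3 (remove 4): removed. Set: {1}
Event 4 (add 3): added. Set: {1, 3}
Event 5 (remove 1): removed. Set: {3}
Event 6 (remove 3): removed. Set: {}

Final set: {} (size 0)
v is NOT in the final set.

Answer: no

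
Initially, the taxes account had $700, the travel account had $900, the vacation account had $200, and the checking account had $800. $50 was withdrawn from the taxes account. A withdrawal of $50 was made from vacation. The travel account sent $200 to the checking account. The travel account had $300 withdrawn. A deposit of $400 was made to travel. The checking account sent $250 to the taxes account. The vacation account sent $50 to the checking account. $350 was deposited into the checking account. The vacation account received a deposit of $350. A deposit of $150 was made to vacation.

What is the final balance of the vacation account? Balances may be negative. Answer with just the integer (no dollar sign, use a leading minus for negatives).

Answer: 600

Derivation:
Tracking account balances step by step:
Start: taxes=700, travel=900, vacation=200, checking=800
Event 1 (withdraw 50 from taxes): taxes: 700 - 50 = 650. Balances: taxes=650, travel=900, vacation=200, checking=800
Event 2 (withdraw 50 from vacation): vacation: 200 - 50 = 150. Balances: taxes=650, travel=900, vacation=150, checking=800
Event 3 (transfer 200 travel -> checking): travel: 900 - 200 = 700, checking: 800 + 200 = 1000. Balances: taxes=650, travel=700, vacation=150, checking=1000
Event 4 (withdraw 300 from travel): travel: 700 - 300 = 400. Balances: taxes=650, travel=400, vacation=150, checking=1000
Event 5 (deposit 400 to travel): travel: 400 + 400 = 800. Balances: taxes=650, travel=800, vacation=150, checking=1000
Event 6 (transfer 250 checking -> taxes): checking: 1000 - 250 = 750, taxes: 650 + 250 = 900. Balances: taxes=900, travel=800, vacation=150, checking=750
Event 7 (transfer 50 vacation -> checking): vacation: 150 - 50 = 100, checking: 750 + 50 = 800. Balances: taxes=900, travel=800, vacation=100, checking=800
Event 8 (deposit 350 to checking): checking: 800 + 350 = 1150. Balances: taxes=900, travel=800, vacation=100, checking=1150
Event 9 (deposit 350 to vacation): vacation: 100 + 350 = 450. Balances: taxes=900, travel=800, vacation=450, checking=1150
Event 10 (deposit 150 to vacation): vacation: 450 + 150 = 600. Balances: taxes=900, travel=800, vacation=600, checking=1150

Final balance of vacation: 600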